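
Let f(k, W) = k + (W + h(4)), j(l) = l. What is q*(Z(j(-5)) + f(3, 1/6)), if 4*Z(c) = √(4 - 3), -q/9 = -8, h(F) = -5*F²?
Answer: -5514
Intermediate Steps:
q = 72 (q = -9*(-8) = 72)
Z(c) = ¼ (Z(c) = √(4 - 3)/4 = √1/4 = (¼)*1 = ¼)
f(k, W) = -80 + W + k (f(k, W) = k + (W - 5*4²) = k + (W - 5*16) = k + (W - 80) = k + (-80 + W) = -80 + W + k)
q*(Z(j(-5)) + f(3, 1/6)) = 72*(¼ + (-80 + 1/6 + 3)) = 72*(¼ + (-80 + ⅙ + 3)) = 72*(¼ - 461/6) = 72*(-919/12) = -5514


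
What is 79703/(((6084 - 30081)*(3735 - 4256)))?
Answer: 79703/12502437 ≈ 0.0063750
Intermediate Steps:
79703/(((6084 - 30081)*(3735 - 4256))) = 79703/((-23997*(-521))) = 79703/12502437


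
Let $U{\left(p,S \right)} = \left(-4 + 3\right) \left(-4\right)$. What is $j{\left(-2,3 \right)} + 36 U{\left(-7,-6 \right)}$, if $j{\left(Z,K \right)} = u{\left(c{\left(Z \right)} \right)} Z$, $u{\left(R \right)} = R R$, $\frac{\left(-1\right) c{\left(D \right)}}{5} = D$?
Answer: $-56$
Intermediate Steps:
$c{\left(D \right)} = - 5 D$
$U{\left(p,S \right)} = 4$ ($U{\left(p,S \right)} = \left(-1\right) \left(-4\right) = 4$)
$u{\left(R \right)} = R^{2}$
$j{\left(Z,K \right)} = 25 Z^{3}$ ($j{\left(Z,K \right)} = \left(- 5 Z\right)^{2} Z = 25 Z^{2} Z = 25 Z^{3}$)
$j{\left(-2,3 \right)} + 36 U{\left(-7,-6 \right)} = 25 \left(-2\right)^{3} + 36 \cdot 4 = 25 \left(-8\right) + 144 = -200 + 144 = -56$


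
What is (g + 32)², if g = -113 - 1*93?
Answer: 30276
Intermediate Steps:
g = -206 (g = -113 - 93 = -206)
(g + 32)² = (-206 + 32)² = (-174)² = 30276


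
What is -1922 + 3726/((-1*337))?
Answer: -651440/337 ≈ -1933.1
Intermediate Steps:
-1922 + 3726/((-1*337)) = -1922 + 3726/(-337) = -1922 + 3726*(-1/337) = -1922 - 3726/337 = -651440/337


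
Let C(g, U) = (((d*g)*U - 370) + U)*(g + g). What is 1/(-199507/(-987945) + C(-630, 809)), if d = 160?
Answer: 141135/14501468663334601 ≈ 9.7325e-12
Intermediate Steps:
C(g, U) = 2*g*(-370 + U + 160*U*g) (C(g, U) = (((160*g)*U - 370) + U)*(g + g) = ((160*U*g - 370) + U)*(2*g) = ((-370 + 160*U*g) + U)*(2*g) = (-370 + U + 160*U*g)*(2*g) = 2*g*(-370 + U + 160*U*g))
1/(-199507/(-987945) + C(-630, 809)) = 1/(-199507/(-987945) + 2*(-630)*(-370 + 809 + 160*809*(-630))) = 1/(-199507*(-1/987945) + 2*(-630)*(-370 + 809 - 81547200)) = 1/(28501/141135 + 2*(-630)*(-81546761)) = 1/(28501/141135 + 102748918860) = 1/(14501468663334601/141135) = 141135/14501468663334601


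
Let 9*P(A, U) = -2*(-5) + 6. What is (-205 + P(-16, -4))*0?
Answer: 0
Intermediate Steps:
P(A, U) = 16/9 (P(A, U) = (-2*(-5) + 6)/9 = (10 + 6)/9 = (1/9)*16 = 16/9)
(-205 + P(-16, -4))*0 = (-205 + 16/9)*0 = -1829/9*0 = 0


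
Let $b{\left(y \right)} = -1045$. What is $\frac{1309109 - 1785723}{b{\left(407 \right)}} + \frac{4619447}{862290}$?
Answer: $\frac{1512024757}{3276702} \approx 461.45$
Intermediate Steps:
$\frac{1309109 - 1785723}{b{\left(407 \right)}} + \frac{4619447}{862290} = \frac{1309109 - 1785723}{-1045} + \frac{4619447}{862290} = \left(1309109 - 1785723\right) \left(- \frac{1}{1045}\right) + 4619447 \cdot \frac{1}{862290} = \left(-476614\right) \left(- \frac{1}{1045}\right) + \frac{4619447}{862290} = \frac{476614}{1045} + \frac{4619447}{862290} = \frac{1512024757}{3276702}$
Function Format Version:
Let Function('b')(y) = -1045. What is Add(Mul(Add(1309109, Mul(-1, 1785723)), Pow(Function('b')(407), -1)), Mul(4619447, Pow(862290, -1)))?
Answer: Rational(1512024757, 3276702) ≈ 461.45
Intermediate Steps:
Add(Mul(Add(1309109, Mul(-1, 1785723)), Pow(Function('b')(407), -1)), Mul(4619447, Pow(862290, -1))) = Add(Mul(Add(1309109, Mul(-1, 1785723)), Pow(-1045, -1)), Mul(4619447, Pow(862290, -1))) = Add(Mul(Add(1309109, -1785723), Rational(-1, 1045)), Mul(4619447, Rational(1, 862290))) = Add(Mul(-476614, Rational(-1, 1045)), Rational(4619447, 862290)) = Add(Rational(476614, 1045), Rational(4619447, 862290)) = Rational(1512024757, 3276702)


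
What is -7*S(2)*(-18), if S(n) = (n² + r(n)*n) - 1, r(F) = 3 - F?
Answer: 630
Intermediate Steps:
S(n) = -1 + n² + n*(3 - n) (S(n) = (n² + (3 - n)*n) - 1 = (n² + n*(3 - n)) - 1 = -1 + n² + n*(3 - n))
-7*S(2)*(-18) = -7*(-1 + 3*2)*(-18) = -7*(-1 + 6)*(-18) = -7*5*(-18) = -35*(-18) = 630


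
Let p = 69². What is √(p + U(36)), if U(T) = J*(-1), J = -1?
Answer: √4762 ≈ 69.007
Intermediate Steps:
p = 4761
U(T) = 1 (U(T) = -1*(-1) = 1)
√(p + U(36)) = √(4761 + 1) = √4762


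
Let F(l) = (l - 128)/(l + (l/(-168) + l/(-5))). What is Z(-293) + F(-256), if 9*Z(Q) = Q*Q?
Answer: 57272623/6003 ≈ 9540.7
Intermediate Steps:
Z(Q) = Q²/9 (Z(Q) = (Q*Q)/9 = Q²/9)
F(l) = 840*(-128 + l)/(667*l) (F(l) = (-128 + l)/(l + (l*(-1/168) + l*(-⅕))) = (-128 + l)/(l + (-l/168 - l/5)) = (-128 + l)/(l - 173*l/840) = (-128 + l)/((667*l/840)) = (-128 + l)*(840/(667*l)) = 840*(-128 + l)/(667*l))
Z(-293) + F(-256) = (⅑)*(-293)² + (840/667)*(-128 - 256)/(-256) = (⅑)*85849 + (840/667)*(-1/256)*(-384) = 85849/9 + 1260/667 = 57272623/6003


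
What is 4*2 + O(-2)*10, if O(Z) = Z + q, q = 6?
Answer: 48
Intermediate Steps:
O(Z) = 6 + Z (O(Z) = Z + 6 = 6 + Z)
4*2 + O(-2)*10 = 4*2 + (6 - 2)*10 = 8 + 4*10 = 8 + 40 = 48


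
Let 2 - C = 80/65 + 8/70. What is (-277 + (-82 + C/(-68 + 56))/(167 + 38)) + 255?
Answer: -12536309/559650 ≈ -22.400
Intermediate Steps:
C = 298/455 (C = 2 - (80/65 + 8/70) = 2 - (80*(1/65) + 8*(1/70)) = 2 - (16/13 + 4/35) = 2 - 1*612/455 = 2 - 612/455 = 298/455 ≈ 0.65495)
(-277 + (-82 + C/(-68 + 56))/(167 + 38)) + 255 = (-277 + (-82 + 298/(455*(-68 + 56)))/(167 + 38)) + 255 = (-277 + (-82 + (298/455)/(-12))/205) + 255 = (-277 + (-82 + (298/455)*(-1/12))*(1/205)) + 255 = (-277 + (-82 - 149/2730)*(1/205)) + 255 = (-277 - 224009/2730*1/205) + 255 = (-277 - 224009/559650) + 255 = -155247059/559650 + 255 = -12536309/559650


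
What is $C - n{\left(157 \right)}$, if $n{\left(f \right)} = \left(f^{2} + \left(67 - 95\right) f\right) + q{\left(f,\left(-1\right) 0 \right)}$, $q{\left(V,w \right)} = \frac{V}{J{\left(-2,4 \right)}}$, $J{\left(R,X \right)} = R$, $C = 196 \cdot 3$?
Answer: $- \frac{39173}{2} \approx -19587.0$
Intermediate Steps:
$C = 588$
$q{\left(V,w \right)} = - \frac{V}{2}$ ($q{\left(V,w \right)} = \frac{V}{-2} = V \left(- \frac{1}{2}\right) = - \frac{V}{2}$)
$n{\left(f \right)} = f^{2} - \frac{57 f}{2}$ ($n{\left(f \right)} = \left(f^{2} + \left(67 - 95\right) f\right) - \frac{f}{2} = \left(f^{2} - 28 f\right) - \frac{f}{2} = f^{2} - \frac{57 f}{2}$)
$C - n{\left(157 \right)} = 588 - \frac{1}{2} \cdot 157 \left(-57 + 2 \cdot 157\right) = 588 - \frac{1}{2} \cdot 157 \left(-57 + 314\right) = 588 - \frac{1}{2} \cdot 157 \cdot 257 = 588 - \frac{40349}{2} = - \frac{39173}{2}$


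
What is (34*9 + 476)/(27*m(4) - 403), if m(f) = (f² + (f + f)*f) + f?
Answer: 782/1001 ≈ 0.78122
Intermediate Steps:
m(f) = f + 3*f² (m(f) = (f² + (2*f)*f) + f = (f² + 2*f²) + f = 3*f² + f = f + 3*f²)
(34*9 + 476)/(27*m(4) - 403) = (34*9 + 476)/(27*(4*(1 + 3*4)) - 403) = (306 + 476)/(27*(4*(1 + 12)) - 403) = 782/(27*(4*13) - 403) = 782/(27*52 - 403) = 782/(1404 - 403) = 782/1001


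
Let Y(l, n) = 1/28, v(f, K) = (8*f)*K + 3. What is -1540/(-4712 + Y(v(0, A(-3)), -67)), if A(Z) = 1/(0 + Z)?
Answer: 8624/26387 ≈ 0.32683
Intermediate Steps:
A(Z) = 1/Z
v(f, K) = 3 + 8*K*f (v(f, K) = 8*K*f + 3 = 3 + 8*K*f)
Y(l, n) = 1/28
-1540/(-4712 + Y(v(0, A(-3)), -67)) = -1540/(-4712 + 1/28) = -1540/(-131935/28) = -1540*(-28/131935) = 8624/26387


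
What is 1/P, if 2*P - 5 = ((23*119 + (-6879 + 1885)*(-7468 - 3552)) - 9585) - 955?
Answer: 1/27513041 ≈ 3.6346e-8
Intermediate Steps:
P = 27513041 (P = 5/2 + (((23*119 + (-6879 + 1885)*(-7468 - 3552)) - 9585) - 955)/2 = 5/2 + (((2737 - 4994*(-11020)) - 9585) - 955)/2 = 5/2 + (((2737 + 55033880) - 9585) - 955)/2 = 5/2 + ((55036617 - 9585) - 955)/2 = 5/2 + (55027032 - 955)/2 = 5/2 + (½)*55026077 = 5/2 + 55026077/2 = 27513041)
1/P = 1/27513041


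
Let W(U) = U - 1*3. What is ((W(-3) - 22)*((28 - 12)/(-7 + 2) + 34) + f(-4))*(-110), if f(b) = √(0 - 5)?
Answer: 94864 - 110*I*√5 ≈ 94864.0 - 245.97*I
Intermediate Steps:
W(U) = -3 + U (W(U) = U - 3 = -3 + U)
f(b) = I*√5 (f(b) = √(-5) = I*√5)
((W(-3) - 22)*((28 - 12)/(-7 + 2) + 34) + f(-4))*(-110) = (((-3 - 3) - 22)*((28 - 12)/(-7 + 2) + 34) + I*√5)*(-110) = ((-6 - 22)*(16/(-5) + 34) + I*√5)*(-110) = (-28*(16*(-⅕) + 34) + I*√5)*(-110) = (-28*(-16/5 + 34) + I*√5)*(-110) = (-28*154/5 + I*√5)*(-110) = (-4312/5 + I*√5)*(-110) = 94864 - 110*I*√5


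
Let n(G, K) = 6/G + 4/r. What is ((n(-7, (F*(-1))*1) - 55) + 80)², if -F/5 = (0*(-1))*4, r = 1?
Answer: 38809/49 ≈ 792.02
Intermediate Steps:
F = 0 (F = -5*0*(-1)*4 = -0*4 = -5*0 = 0)
n(G, K) = 4 + 6/G (n(G, K) = 6/G + 4/1 = 6/G + 4*1 = 6/G + 4 = 4 + 6/G)
((n(-7, (F*(-1))*1) - 55) + 80)² = (((4 + 6/(-7)) - 55) + 80)² = (((4 + 6*(-⅐)) - 55) + 80)² = (((4 - 6/7) - 55) + 80)² = ((22/7 - 55) + 80)² = (-363/7 + 80)² = (197/7)² = 38809/49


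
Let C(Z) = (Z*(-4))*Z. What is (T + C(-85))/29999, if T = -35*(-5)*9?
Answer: -27325/29999 ≈ -0.91086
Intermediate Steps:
C(Z) = -4*Z² (C(Z) = (-4*Z)*Z = -4*Z²)
T = 1575 (T = 175*9 = 1575)
(T + C(-85))/29999 = (1575 - 4*(-85)²)/29999 = (1575 - 4*7225)*(1/29999) = (1575 - 28900)*(1/29999) = -27325*1/29999 = -27325/29999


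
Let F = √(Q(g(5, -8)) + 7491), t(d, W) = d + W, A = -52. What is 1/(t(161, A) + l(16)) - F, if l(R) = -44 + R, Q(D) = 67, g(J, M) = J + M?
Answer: 1/81 - √7558 ≈ -86.924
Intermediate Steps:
t(d, W) = W + d
F = √7558 (F = √(67 + 7491) = √7558 ≈ 86.937)
1/(t(161, A) + l(16)) - F = 1/((-52 + 161) + (-44 + 16)) - √7558 = 1/(109 - 28) - √7558 = 1/81 - √7558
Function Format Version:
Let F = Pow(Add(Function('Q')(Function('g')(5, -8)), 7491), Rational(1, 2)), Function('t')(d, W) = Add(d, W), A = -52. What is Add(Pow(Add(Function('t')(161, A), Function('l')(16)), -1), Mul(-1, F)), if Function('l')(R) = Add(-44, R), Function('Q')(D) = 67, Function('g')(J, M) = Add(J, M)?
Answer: Add(Rational(1, 81), Mul(-1, Pow(7558, Rational(1, 2)))) ≈ -86.924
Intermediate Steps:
Function('t')(d, W) = Add(W, d)
F = Pow(7558, Rational(1, 2)) (F = Pow(Add(67, 7491), Rational(1, 2)) = Pow(7558, Rational(1, 2)) ≈ 86.937)
Add(Pow(Add(Function('t')(161, A), Function('l')(16)), -1), Mul(-1, F)) = Add(Pow(Add(Add(-52, 161), Add(-44, 16)), -1), Mul(-1, Pow(7558, Rational(1, 2)))) = Add(Pow(Add(109, -28), -1), Mul(-1, Pow(7558, Rational(1, 2)))) = Add(Pow(81, -1), Mul(-1, Pow(7558, Rational(1, 2)))) = Add(Rational(1, 81), Mul(-1, Pow(7558, Rational(1, 2))))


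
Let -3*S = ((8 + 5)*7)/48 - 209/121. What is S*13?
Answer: -1157/1584 ≈ -0.73043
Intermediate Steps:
S = -89/1584 (S = -(((8 + 5)*7)/48 - 209/121)/3 = -((13*7)*(1/48) - 209*1/121)/3 = -(91*(1/48) - 19/11)/3 = -(91/48 - 19/11)/3 = -⅓*89/528 = -89/1584 ≈ -0.056187)
S*13 = -89/1584*13 = -1157/1584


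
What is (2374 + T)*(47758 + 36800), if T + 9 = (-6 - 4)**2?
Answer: 208435470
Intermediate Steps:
T = 91 (T = -9 + (-6 - 4)**2 = -9 + (-10)**2 = -9 + 100 = 91)
(2374 + T)*(47758 + 36800) = (2374 + 91)*(47758 + 36800) = 2465*84558 = 208435470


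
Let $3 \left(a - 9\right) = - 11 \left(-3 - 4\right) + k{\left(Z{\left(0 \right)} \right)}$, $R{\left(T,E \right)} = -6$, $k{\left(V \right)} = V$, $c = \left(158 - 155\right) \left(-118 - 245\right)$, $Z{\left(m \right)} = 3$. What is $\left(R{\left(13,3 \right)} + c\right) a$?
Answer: $-39055$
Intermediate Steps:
$c = -1089$ ($c = 3 \left(-363\right) = -1089$)
$a = \frac{107}{3}$ ($a = 9 + \frac{- 11 \left(-3 - 4\right) + 3}{3} = 9 + \frac{\left(-11\right) \left(-7\right) + 3}{3} = 9 + \frac{77 + 3}{3} = 9 + \frac{1}{3} \cdot 80 = 9 + \frac{80}{3} = \frac{107}{3} \approx 35.667$)
$\left(R{\left(13,3 \right)} + c\right) a = \left(-6 - 1089\right) \frac{107}{3} = \left(-1095\right) \frac{107}{3} = -39055$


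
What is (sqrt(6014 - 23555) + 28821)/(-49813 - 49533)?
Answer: -2217/7642 - 3*I*sqrt(1949)/99346 ≈ -0.29011 - 0.0013331*I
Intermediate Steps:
(sqrt(6014 - 23555) + 28821)/(-49813 - 49533) = (sqrt(-17541) + 28821)/(-99346) = (3*I*sqrt(1949) + 28821)*(-1/99346) = (28821 + 3*I*sqrt(1949))*(-1/99346) = -2217/7642 - 3*I*sqrt(1949)/99346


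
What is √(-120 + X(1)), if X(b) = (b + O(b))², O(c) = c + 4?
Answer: 2*I*√21 ≈ 9.1651*I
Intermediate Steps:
O(c) = 4 + c
X(b) = (4 + 2*b)² (X(b) = (b + (4 + b))² = (4 + 2*b)²)
√(-120 + X(1)) = √(-120 + 4*(2 + 1)²) = √(-120 + 4*3²) = √(-120 + 4*9) = √(-120 + 36) = √(-84) = 2*I*√21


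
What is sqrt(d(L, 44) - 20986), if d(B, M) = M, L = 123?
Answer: I*sqrt(20942) ≈ 144.71*I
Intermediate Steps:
sqrt(d(L, 44) - 20986) = sqrt(44 - 20986) = sqrt(-20942) = I*sqrt(20942)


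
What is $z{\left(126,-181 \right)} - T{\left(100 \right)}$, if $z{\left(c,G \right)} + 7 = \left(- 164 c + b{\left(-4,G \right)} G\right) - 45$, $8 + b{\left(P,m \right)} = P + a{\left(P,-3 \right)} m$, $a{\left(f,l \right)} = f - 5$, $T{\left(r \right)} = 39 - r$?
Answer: $-313332$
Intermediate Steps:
$a{\left(f,l \right)} = -5 + f$
$b{\left(P,m \right)} = -8 + P + m \left(-5 + P\right)$ ($b{\left(P,m \right)} = -8 + \left(P + \left(-5 + P\right) m\right) = -8 + \left(P + m \left(-5 + P\right)\right) = -8 + P + m \left(-5 + P\right)$)
$z{\left(c,G \right)} = -52 - 164 c + G \left(-12 - 9 G\right)$ ($z{\left(c,G \right)} = -7 - \left(45 + 164 c - \left(-8 - 4 + G \left(-5 - 4\right)\right) G\right) = -7 - \left(45 + 164 c - \left(-8 - 4 + G \left(-9\right)\right) G\right) = -7 - \left(45 + 164 c - \left(-8 - 4 - 9 G\right) G\right) = -7 - \left(45 + 164 c - \left(-12 - 9 G\right) G\right) = -7 - \left(45 + 164 c - G \left(-12 - 9 G\right)\right) = -52 - 164 c + G \left(-12 - 9 G\right)$)
$z{\left(126,-181 \right)} - T{\left(100 \right)} = \left(-52 - 20664 - - 543 \left(4 + 3 \left(-181\right)\right)\right) - \left(39 - 100\right) = \left(-52 - 20664 - - 543 \left(4 - 543\right)\right) - \left(39 - 100\right) = \left(-52 - 20664 - \left(-543\right) \left(-539\right)\right) - -61 = \left(-52 - 20664 - 292677\right) + 61 = -313393 + 61 = -313332$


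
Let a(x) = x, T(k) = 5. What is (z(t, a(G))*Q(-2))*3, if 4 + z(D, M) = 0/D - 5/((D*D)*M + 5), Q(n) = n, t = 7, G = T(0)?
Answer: 603/25 ≈ 24.120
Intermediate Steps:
G = 5
z(D, M) = -4 - 5/(5 + M*D**2) (z(D, M) = -4 + (0/D - 5/((D*D)*M + 5)) = -4 + (0 - 5/(D**2*M + 5)) = -4 + (0 - 5/(M*D**2 + 5)) = -4 + (0 - 5/(5 + M*D**2)) = -4 - 5/(5 + M*D**2))
(z(t, a(G))*Q(-2))*3 = (((-25 - 4*5*7**2)/(5 + 5*7**2))*(-2))*3 = (((-25 - 4*5*49)/(5 + 5*49))*(-2))*3 = (((-25 - 980)/(5 + 245))*(-2))*3 = ((-1005/250)*(-2))*3 = (((1/250)*(-1005))*(-2))*3 = -201/50*(-2)*3 = (201/25)*3 = 603/25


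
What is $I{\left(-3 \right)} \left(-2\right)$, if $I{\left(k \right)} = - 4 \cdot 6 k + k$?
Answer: $-138$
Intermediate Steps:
$I{\left(k \right)} = - 23 k$ ($I{\left(k \right)} = - 24 k + k = - 23 k$)
$I{\left(-3 \right)} \left(-2\right) = \left(-23\right) \left(-3\right) \left(-2\right) = 69 \left(-2\right) = -138$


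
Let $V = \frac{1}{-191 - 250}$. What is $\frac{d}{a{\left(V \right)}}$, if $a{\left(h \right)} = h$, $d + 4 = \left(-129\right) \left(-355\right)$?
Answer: $-20193831$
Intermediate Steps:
$V = - \frac{1}{441}$ ($V = \frac{1}{-441} = - \frac{1}{441} \approx -0.0022676$)
$d = 45791$ ($d = -4 - -45795 = -4 + 45795 = 45791$)
$\frac{d}{a{\left(V \right)}} = \frac{45791}{- \frac{1}{441}} = 45791 \left(-441\right) = -20193831$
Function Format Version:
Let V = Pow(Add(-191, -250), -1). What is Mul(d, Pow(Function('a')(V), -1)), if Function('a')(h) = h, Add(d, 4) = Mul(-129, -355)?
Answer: -20193831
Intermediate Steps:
V = Rational(-1, 441) (V = Pow(-441, -1) = Rational(-1, 441) ≈ -0.0022676)
d = 45791 (d = Add(-4, Mul(-129, -355)) = Add(-4, 45795) = 45791)
Mul(d, Pow(Function('a')(V), -1)) = Mul(45791, Pow(Rational(-1, 441), -1)) = Mul(45791, -441) = -20193831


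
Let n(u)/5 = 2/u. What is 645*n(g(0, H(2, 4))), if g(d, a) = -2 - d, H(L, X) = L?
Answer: -3225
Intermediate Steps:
n(u) = 10/u (n(u) = 5*(2/u) = 10/u)
645*n(g(0, H(2, 4))) = 645*(10/(-2 - 1*0)) = 645*(10/(-2 + 0)) = 645*(10/(-2)) = 645*(10*(-½)) = 645*(-5) = -3225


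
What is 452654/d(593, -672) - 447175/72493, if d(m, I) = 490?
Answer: 16297565336/17760785 ≈ 917.62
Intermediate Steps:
452654/d(593, -672) - 447175/72493 = 452654/490 - 447175/72493 = 452654*(1/490) - 447175*1/72493 = 226327/245 - 447175/72493 = 16297565336/17760785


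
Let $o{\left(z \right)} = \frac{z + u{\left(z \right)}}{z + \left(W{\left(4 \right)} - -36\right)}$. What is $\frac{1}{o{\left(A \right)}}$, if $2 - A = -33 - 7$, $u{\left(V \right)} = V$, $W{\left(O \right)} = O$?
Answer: $\frac{41}{42} \approx 0.97619$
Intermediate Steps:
$A = 42$ ($A = 2 - \left(-33 - 7\right) = 2 - -40 = 2 + 40 = 42$)
$o{\left(z \right)} = \frac{2 z}{40 + z}$ ($o{\left(z \right)} = \frac{z + z}{z + \left(4 - -36\right)} = \frac{2 z}{z + \left(4 + 36\right)} = \frac{2 z}{z + 40} = \frac{2 z}{40 + z}$)
$\frac{1}{o{\left(A \right)}} = \frac{1}{2 \cdot 42 \frac{1}{40 + 42}} = \frac{1}{2 \cdot 42 \cdot \frac{1}{82}} = \frac{1}{\frac{42}{41}} = \frac{41}{42}$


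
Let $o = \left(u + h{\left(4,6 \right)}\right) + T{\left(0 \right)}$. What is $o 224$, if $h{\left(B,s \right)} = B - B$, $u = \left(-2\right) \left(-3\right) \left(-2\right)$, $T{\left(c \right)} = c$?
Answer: $-2688$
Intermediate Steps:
$u = -12$ ($u = 6 \left(-2\right) = -12$)
$h{\left(B,s \right)} = 0$
$o = -12$ ($o = \left(-12 + 0\right) + 0 = -12 + 0 = -12$)
$o 224 = \left(-12\right) 224 = -2688$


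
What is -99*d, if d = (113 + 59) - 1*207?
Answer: 3465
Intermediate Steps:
d = -35 (d = 172 - 207 = -35)
-99*d = -99*(-35) = 3465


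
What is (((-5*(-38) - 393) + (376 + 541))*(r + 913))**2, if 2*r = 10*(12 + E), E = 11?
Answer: 538744256064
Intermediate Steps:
r = 115 (r = (10*(12 + 11))/2 = (10*23)/2 = (1/2)*230 = 115)
(((-5*(-38) - 393) + (376 + 541))*(r + 913))**2 = (((-5*(-38) - 393) + (376 + 541))*(115 + 913))**2 = (((190 - 393) + 917)*1028)**2 = ((-203 + 917)*1028)**2 = (714*1028)**2 = 733992**2 = 538744256064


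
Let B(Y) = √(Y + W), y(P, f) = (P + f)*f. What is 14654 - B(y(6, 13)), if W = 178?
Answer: 14654 - 5*√17 ≈ 14633.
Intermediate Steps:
y(P, f) = f*(P + f)
B(Y) = √(178 + Y) (B(Y) = √(Y + 178) = √(178 + Y))
14654 - B(y(6, 13)) = 14654 - √(178 + 13*(6 + 13)) = 14654 - √(178 + 13*19) = 14654 - √(178 + 247) = 14654 - √425 = 14654 - 5*√17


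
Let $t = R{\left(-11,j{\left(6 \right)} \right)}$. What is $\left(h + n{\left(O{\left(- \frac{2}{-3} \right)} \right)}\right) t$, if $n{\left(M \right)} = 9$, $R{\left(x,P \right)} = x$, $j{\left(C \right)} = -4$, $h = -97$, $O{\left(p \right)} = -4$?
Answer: $968$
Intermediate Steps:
$t = -11$
$\left(h + n{\left(O{\left(- \frac{2}{-3} \right)} \right)}\right) t = \left(-97 + 9\right) \left(-11\right) = \left(-88\right) \left(-11\right) = 968$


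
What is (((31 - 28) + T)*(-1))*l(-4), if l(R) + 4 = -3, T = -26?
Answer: -161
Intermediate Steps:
l(R) = -7 (l(R) = -4 - 3 = -7)
(((31 - 28) + T)*(-1))*l(-4) = (((31 - 28) - 26)*(-1))*(-7) = ((3 - 26)*(-1))*(-7) = -23*(-1)*(-7) = 23*(-7) = -161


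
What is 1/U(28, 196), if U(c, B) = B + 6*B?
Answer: 1/1372 ≈ 0.00072886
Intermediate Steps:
U(c, B) = 7*B
1/U(28, 196) = 1/(7*196) = 1/1372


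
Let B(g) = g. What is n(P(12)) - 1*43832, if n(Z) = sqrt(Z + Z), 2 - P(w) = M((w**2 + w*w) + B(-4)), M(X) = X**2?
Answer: -43832 + 14*I*sqrt(823) ≈ -43832.0 + 401.63*I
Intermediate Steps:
P(w) = 2 - (-4 + 2*w**2)**2 (P(w) = 2 - ((w**2 + w*w) - 4)**2 = 2 - ((w**2 + w**2) - 4)**2 = 2 - (2*w**2 - 4)**2 = 2 - (-4 + 2*w**2)**2)
n(Z) = sqrt(2)*sqrt(Z) (n(Z) = sqrt(2*Z) = sqrt(2)*sqrt(Z))
n(P(12)) - 1*43832 = sqrt(2)*sqrt(2 - 4*(-2 + 12**2)**2) - 1*43832 = sqrt(2)*sqrt(2 - 4*(-2 + 144)**2) - 43832 = sqrt(2)*sqrt(2 - 4*142**2) - 43832 = sqrt(2)*sqrt(2 - 4*20164) - 43832 = sqrt(2)*sqrt(2 - 80656) - 43832 = sqrt(2)*sqrt(-80654) - 43832 = sqrt(2)*(7*I*sqrt(1646)) - 43832 = 14*I*sqrt(823) - 43832 = -43832 + 14*I*sqrt(823)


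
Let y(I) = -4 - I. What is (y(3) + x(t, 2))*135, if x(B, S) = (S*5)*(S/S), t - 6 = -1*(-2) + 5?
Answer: 405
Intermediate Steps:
t = 13 (t = 6 + (-1*(-2) + 5) = 6 + (2 + 5) = 6 + 7 = 13)
x(B, S) = 5*S (x(B, S) = (5*S)*1 = 5*S)
(y(3) + x(t, 2))*135 = ((-4 - 1*3) + 5*2)*135 = ((-4 - 3) + 10)*135 = (-7 + 10)*135 = 3*135 = 405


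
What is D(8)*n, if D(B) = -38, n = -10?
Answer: 380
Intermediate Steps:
D(8)*n = -38*(-10) = 380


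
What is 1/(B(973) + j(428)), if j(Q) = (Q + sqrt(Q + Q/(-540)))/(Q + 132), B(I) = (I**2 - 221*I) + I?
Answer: 31018307140800/22726175781391766567 - 11760*sqrt(17655)/22726175781391766567 ≈ 1.3649e-6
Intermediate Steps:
B(I) = I**2 - 220*I
j(Q) = (Q + 7*sqrt(165)*sqrt(Q)/90)/(132 + Q) (j(Q) = (Q + sqrt(Q + Q*(-1/540)))/(132 + Q) = (Q + sqrt(Q - Q/540))/(132 + Q) = (Q + sqrt(539*Q/540))/(132 + Q) = (Q + 7*sqrt(165)*sqrt(Q)/90)/(132 + Q))
1/(B(973) + j(428)) = 1/(973*(-220 + 973) + (428 + 7*sqrt(165)*sqrt(428)/90)/(132 + 428)) = 1/(973*753 + (428 + 7*sqrt(165)*(2*sqrt(107))/90)/560) = 1/(732669 + (428 + 7*sqrt(17655)/45)/560) = 1/(732669 + (107/140 + sqrt(17655)/3600)) = 1/(102573767/140 + sqrt(17655)/3600)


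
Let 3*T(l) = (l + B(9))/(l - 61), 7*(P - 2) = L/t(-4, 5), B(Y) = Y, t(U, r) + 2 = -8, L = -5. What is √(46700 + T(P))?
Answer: √1271405795/165 ≈ 216.10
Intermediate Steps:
t(U, r) = -10 (t(U, r) = -2 - 8 = -10)
P = 29/14 (P = 2 + (-5/(-10))/7 = 2 + (-5*(-⅒))/7 = 2 + (⅐)*(½) = 2 + 1/14 = 29/14 ≈ 2.0714)
T(l) = (9 + l)/(3*(-61 + l)) (T(l) = ((l + 9)/(l - 61))/3 = ((9 + l)/(-61 + l))/3 = (9 + l)/(3*(-61 + l)))
√(46700 + T(P)) = √(46700 + (9 + 29/14)/(3*(-61 + 29/14))) = √(46700 + (⅓)*(155/14)/(-825/14)) = √(46700 + (⅓)*(-14/825)*(155/14)) = √(46700 - 31/495) = √(23116469/495) = √1271405795/165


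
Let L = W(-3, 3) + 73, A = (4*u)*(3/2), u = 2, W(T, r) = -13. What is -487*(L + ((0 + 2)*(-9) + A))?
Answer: -26298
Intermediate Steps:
A = 12 (A = (4*2)*(3/2) = 8*(3*(½)) = 8*(3/2) = 12)
L = 60 (L = -13 + 73 = 60)
-487*(L + ((0 + 2)*(-9) + A)) = -487*(60 + ((0 + 2)*(-9) + 12)) = -487*(60 + (2*(-9) + 12)) = -487*(60 + (-18 + 12)) = -487*(60 - 6) = -487*54 = -26298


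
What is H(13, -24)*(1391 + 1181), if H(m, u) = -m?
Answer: -33436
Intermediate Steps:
H(13, -24)*(1391 + 1181) = (-1*13)*(1391 + 1181) = -13*2572 = -33436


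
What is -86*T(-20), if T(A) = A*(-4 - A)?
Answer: 27520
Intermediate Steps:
-86*T(-20) = -(-86)*(-20)*(4 - 20) = -(-86)*(-20)*(-16) = -86*(-320) = 27520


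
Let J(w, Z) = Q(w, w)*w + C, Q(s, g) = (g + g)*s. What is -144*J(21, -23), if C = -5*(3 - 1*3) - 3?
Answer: -2666736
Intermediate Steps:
Q(s, g) = 2*g*s (Q(s, g) = (2*g)*s = 2*g*s)
C = -3 (C = -5*(3 - 3) - 3 = -5*0 - 3 = 0 - 3 = -3)
J(w, Z) = -3 + 2*w³ (J(w, Z) = (2*w*w)*w - 3 = (2*w²)*w - 3 = 2*w³ - 3 = -3 + 2*w³)
-144*J(21, -23) = -144*(-3 + 2*21³) = -144*(-3 + 2*9261) = -144*(-3 + 18522) = -144*18519 = -2666736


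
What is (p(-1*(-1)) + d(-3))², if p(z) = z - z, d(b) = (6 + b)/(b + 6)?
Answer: 1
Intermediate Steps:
d(b) = 1 (d(b) = (6 + b)/(6 + b) = 1)
p(z) = 0
(p(-1*(-1)) + d(-3))² = (0 + 1)² = 1² = 1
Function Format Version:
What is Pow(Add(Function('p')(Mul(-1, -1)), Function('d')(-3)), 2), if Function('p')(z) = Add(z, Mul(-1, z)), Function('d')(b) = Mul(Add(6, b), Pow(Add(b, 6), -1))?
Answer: 1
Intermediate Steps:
Function('d')(b) = 1 (Function('d')(b) = Mul(Add(6, b), Pow(Add(6, b), -1)) = 1)
Function('p')(z) = 0
Pow(Add(Function('p')(Mul(-1, -1)), Function('d')(-3)), 2) = Pow(Add(0, 1), 2) = Pow(1, 2) = 1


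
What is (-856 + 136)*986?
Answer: -709920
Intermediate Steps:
(-856 + 136)*986 = -720*986 = -709920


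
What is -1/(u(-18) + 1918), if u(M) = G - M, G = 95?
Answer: -1/2031 ≈ -0.00049237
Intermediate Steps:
u(M) = 95 - M
-1/(u(-18) + 1918) = -1/((95 - 1*(-18)) + 1918) = -1/((95 + 18) + 1918) = -1/(113 + 1918) = -1/2031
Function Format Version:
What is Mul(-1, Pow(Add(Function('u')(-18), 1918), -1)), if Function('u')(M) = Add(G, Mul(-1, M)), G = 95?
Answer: Rational(-1, 2031) ≈ -0.00049237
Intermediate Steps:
Function('u')(M) = Add(95, Mul(-1, M))
Mul(-1, Pow(Add(Function('u')(-18), 1918), -1)) = Mul(-1, Pow(Add(Add(95, Mul(-1, -18)), 1918), -1)) = Mul(-1, Pow(Add(Add(95, 18), 1918), -1)) = Mul(-1, Pow(Add(113, 1918), -1)) = Mul(-1, Pow(2031, -1)) = Mul(-1, Rational(1, 2031)) = Rational(-1, 2031)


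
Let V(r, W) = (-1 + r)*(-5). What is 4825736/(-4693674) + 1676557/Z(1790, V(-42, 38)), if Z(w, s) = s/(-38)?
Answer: -149515546774562/504569955 ≈ -2.9632e+5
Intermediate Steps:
V(r, W) = 5 - 5*r
Z(w, s) = -s/38 (Z(w, s) = s*(-1/38) = -s/38)
4825736/(-4693674) + 1676557/Z(1790, V(-42, 38)) = 4825736/(-4693674) + 1676557/((-(5 - 5*(-42))/38)) = 4825736*(-1/4693674) + 1676557/((-(5 + 210)/38)) = -2412868/2346837 + 1676557/((-1/38*215)) = -2412868/2346837 + 1676557/(-215/38) = -2412868/2346837 + 1676557*(-38/215) = -2412868/2346837 - 63709166/215 = -149515546774562/504569955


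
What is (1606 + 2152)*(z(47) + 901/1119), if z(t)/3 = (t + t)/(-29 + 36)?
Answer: 1209568670/7833 ≈ 1.5442e+5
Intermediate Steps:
z(t) = 6*t/7 (z(t) = 3*((t + t)/(-29 + 36)) = 3*((2*t)/7) = 3*((2*t)*(1/7)) = 3*(2*t/7) = 6*t/7)
(1606 + 2152)*(z(47) + 901/1119) = (1606 + 2152)*((6/7)*47 + 901/1119) = 3758*(282/7 + 901*(1/1119)) = 3758*(282/7 + 901/1119) = 3758*(321865/7833) = 1209568670/7833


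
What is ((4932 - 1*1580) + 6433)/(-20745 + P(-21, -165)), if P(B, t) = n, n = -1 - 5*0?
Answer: -9785/20746 ≈ -0.47166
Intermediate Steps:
n = -1 (n = -1 + 0 = -1)
P(B, t) = -1
((4932 - 1*1580) + 6433)/(-20745 + P(-21, -165)) = ((4932 - 1*1580) + 6433)/(-20745 - 1) = ((4932 - 1580) + 6433)/(-20746) = (3352 + 6433)*(-1/20746) = 9785*(-1/20746) = -9785/20746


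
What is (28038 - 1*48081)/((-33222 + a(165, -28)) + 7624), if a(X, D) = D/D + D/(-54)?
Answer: 541161/691105 ≈ 0.78304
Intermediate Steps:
a(X, D) = 1 - D/54 (a(X, D) = 1 + D*(-1/54) = 1 - D/54)
(28038 - 1*48081)/((-33222 + a(165, -28)) + 7624) = (28038 - 1*48081)/((-33222 + (1 - 1/54*(-28))) + 7624) = (28038 - 48081)/((-33222 + (1 + 14/27)) + 7624) = -20043/((-33222 + 41/27) + 7624) = -20043/(-896953/27 + 7624) = -20043/(-691105/27) = -20043*(-27/691105) = 541161/691105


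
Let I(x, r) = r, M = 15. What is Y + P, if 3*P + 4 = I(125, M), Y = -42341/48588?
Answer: 135815/48588 ≈ 2.7952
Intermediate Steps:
Y = -42341/48588 (Y = -42341*1/48588 = -42341/48588 ≈ -0.87143)
P = 11/3 (P = -4/3 + (1/3)*15 = -4/3 + 5 = 11/3 ≈ 3.6667)
Y + P = -42341/48588 + 11/3 = 135815/48588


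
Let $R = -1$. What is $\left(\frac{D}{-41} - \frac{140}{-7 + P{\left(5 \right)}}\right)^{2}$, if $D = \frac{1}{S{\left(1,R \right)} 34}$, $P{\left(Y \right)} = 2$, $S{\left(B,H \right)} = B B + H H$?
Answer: $\frac{6093831969}{7772944} \approx 783.98$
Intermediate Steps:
$S{\left(B,H \right)} = B^{2} + H^{2}$
$D = \frac{1}{68}$ ($D = \frac{1}{\left(1^{2} + \left(-1\right)^{2}\right) 34} = \frac{1}{\left(1 + 1\right) 34} = \frac{1}{2 \cdot 34} = \frac{1}{68} \approx 0.014706$)
$\left(\frac{D}{-41} - \frac{140}{-7 + P{\left(5 \right)}}\right)^{2} = \left(\frac{1}{68 \left(-41\right)} - \frac{140}{-7 + 2}\right)^{2} = \left(\frac{1}{68} \left(- \frac{1}{41}\right) - \frac{140}{-5}\right)^{2} = \left(- \frac{1}{2788} - -28\right)^{2} = \left(- \frac{1}{2788} + 28\right)^{2} = \left(\frac{78063}{2788}\right)^{2} = \frac{6093831969}{7772944}$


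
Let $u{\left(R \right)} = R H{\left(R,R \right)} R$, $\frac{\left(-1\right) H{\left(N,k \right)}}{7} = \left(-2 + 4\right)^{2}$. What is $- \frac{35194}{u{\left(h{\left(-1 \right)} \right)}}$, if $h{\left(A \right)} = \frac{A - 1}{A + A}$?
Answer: $\frac{17597}{14} \approx 1256.9$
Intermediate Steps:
$H{\left(N,k \right)} = -28$ ($H{\left(N,k \right)} = - 7 \left(-2 + 4\right)^{2} = - 7 \cdot 2^{2} = \left(-7\right) 4 = -28$)
$h{\left(A \right)} = \frac{-1 + A}{2 A}$
$u{\left(R \right)} = - 28 R^{2}$ ($u{\left(R \right)} = R \left(-28\right) R = - 28 R R = - 28 R^{2}$)
$- \frac{35194}{u{\left(h{\left(-1 \right)} \right)}} = - \frac{35194}{\left(-28\right) \left(\frac{-1 - 1}{2 \left(-1\right)}\right)^{2}} = - \frac{35194}{\left(-28\right) \left(\frac{1}{2} \left(-1\right) \left(-2\right)\right)^{2}} = - \frac{35194}{\left(-28\right) 1^{2}} = - \frac{35194}{\left(-28\right) 1} = - \frac{35194}{-28} = \left(-35194\right) \left(- \frac{1}{28}\right) = \frac{17597}{14}$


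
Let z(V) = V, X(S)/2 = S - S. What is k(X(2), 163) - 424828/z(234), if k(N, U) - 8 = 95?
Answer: -200363/117 ≈ -1712.5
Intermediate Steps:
X(S) = 0 (X(S) = 2*(S - S) = 2*0 = 0)
k(N, U) = 103 (k(N, U) = 8 + 95 = 103)
k(X(2), 163) - 424828/z(234) = 103 - 424828/234 = 103 - 1*212414/117 = 103 - 212414/117 = -200363/117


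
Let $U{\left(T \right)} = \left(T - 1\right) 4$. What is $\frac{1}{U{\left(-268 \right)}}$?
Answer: $- \frac{1}{1076} \approx -0.00092937$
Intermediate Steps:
$U{\left(T \right)} = -4 + 4 T$ ($U{\left(T \right)} = \left(-1 + T\right) 4 = -4 + 4 T$)
$\frac{1}{U{\left(-268 \right)}} = \frac{1}{-4 + 4 \left(-268\right)} = \frac{1}{-4 - 1072} = \frac{1}{-1076} = - \frac{1}{1076}$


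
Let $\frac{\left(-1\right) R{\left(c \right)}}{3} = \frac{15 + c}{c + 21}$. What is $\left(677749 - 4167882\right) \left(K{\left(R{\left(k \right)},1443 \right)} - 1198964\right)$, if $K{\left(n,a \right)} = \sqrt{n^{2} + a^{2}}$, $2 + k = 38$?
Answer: $4184543822212 - \frac{10470399 \sqrt{83521610}}{19} \approx 4.1795 \cdot 10^{12}$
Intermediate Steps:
$k = 36$ ($k = -2 + 38 = 36$)
$R{\left(c \right)} = - \frac{3 \left(15 + c\right)}{21 + c}$ ($R{\left(c \right)} = - 3 \frac{15 + c}{c + 21} = - 3 \frac{15 + c}{21 + c} = - \frac{3 \left(15 + c\right)}{21 + c}$)
$K{\left(n,a \right)} = \sqrt{a^{2} + n^{2}}$
$\left(677749 - 4167882\right) \left(K{\left(R{\left(k \right)},1443 \right)} - 1198964\right) = \left(677749 - 4167882\right) \left(\sqrt{1443^{2} + \left(\frac{3 \left(-15 - 36\right)}{21 + 36}\right)^{2}} - 1198964\right) = - 3490133 \left(\sqrt{2082249 + \left(\frac{3 \left(-15 - 36\right)}{57}\right)^{2}} - 1198964\right) = - 3490133 \left(\sqrt{2082249 + \left(3 \cdot \frac{1}{57} \left(-51\right)\right)^{2}} - 1198964\right) = - 3490133 \left(\sqrt{2082249 + \left(- \frac{51}{19}\right)^{2}} - 1198964\right) = - 3490133 \left(\sqrt{2082249 + \frac{2601}{361}} - 1198964\right) = - 3490133 \left(\sqrt{\frac{751694490}{361}} - 1198964\right) = - 3490133 \left(\frac{3 \sqrt{83521610}}{19} - 1198964\right) = - 3490133 \left(-1198964 + \frac{3 \sqrt{83521610}}{19}\right) = 4184543822212 - \frac{10470399 \sqrt{83521610}}{19}$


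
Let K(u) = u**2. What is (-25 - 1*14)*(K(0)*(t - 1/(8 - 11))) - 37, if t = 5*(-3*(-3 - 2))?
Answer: -37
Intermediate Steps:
t = 75 (t = 5*(-3*(-5)) = 5*15 = 75)
(-25 - 1*14)*(K(0)*(t - 1/(8 - 11))) - 37 = (-25 - 1*14)*(0**2*(75 - 1/(8 - 11))) - 37 = (-25 - 14)*(0*(75 - 1/(-3))) - 37 = -0*(75 - 1*(-1/3)) - 37 = -0*(75 + 1/3) - 37 = -0*226/3 - 37 = -39*0 - 37 = 0 - 37 = -37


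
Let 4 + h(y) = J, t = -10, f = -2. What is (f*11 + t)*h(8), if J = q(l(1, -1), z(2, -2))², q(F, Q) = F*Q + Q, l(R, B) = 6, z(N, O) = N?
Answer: -6144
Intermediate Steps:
q(F, Q) = Q + F*Q
J = 196 (J = (2*(1 + 6))² = (2*7)² = 14² = 196)
h(y) = 192 (h(y) = -4 + 196 = 192)
(f*11 + t)*h(8) = (-2*11 - 10)*192 = (-22 - 10)*192 = -32*192 = -6144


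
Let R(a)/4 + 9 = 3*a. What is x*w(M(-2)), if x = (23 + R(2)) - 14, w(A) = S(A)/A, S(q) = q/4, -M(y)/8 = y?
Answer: -¾ ≈ -0.75000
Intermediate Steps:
R(a) = -36 + 12*a (R(a) = -36 + 4*(3*a) = -36 + 12*a)
M(y) = -8*y
S(q) = q/4 (S(q) = q*(¼) = q/4)
w(A) = ¼ (w(A) = (A/4)/A = ¼)
x = -3 (x = (23 + (-36 + 12*2)) - 14 = (23 + (-36 + 24)) - 14 = (23 - 12) - 14 = 11 - 14 = -3)
x*w(M(-2)) = -3*¼ = -¾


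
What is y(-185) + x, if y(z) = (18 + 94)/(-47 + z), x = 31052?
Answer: 900494/29 ≈ 31052.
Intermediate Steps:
y(z) = 112/(-47 + z)
y(-185) + x = 112/(-47 - 185) + 31052 = 112/(-232) + 31052 = 112*(-1/232) + 31052 = -14/29 + 31052 = 900494/29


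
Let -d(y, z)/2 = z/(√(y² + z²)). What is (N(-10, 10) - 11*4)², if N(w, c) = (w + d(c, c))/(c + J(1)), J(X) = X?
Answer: (494 + √2)²/121 ≈ 2028.4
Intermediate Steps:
d(y, z) = -2*z/√(y² + z²) (d(y, z) = -2*z/(√(y² + z²)) = -2*z/√(y² + z²))
N(w, c) = (w - c*√2/√(c²))/(1 + c) (N(w, c) = (w - 2*c/√(c² + c²))/(c + 1) = (w - 2*c/√(2*c²))/(1 + c) = (w - 2*c*√2/(2*√(c²)))/(1 + c) = (w - c*√2/√(c²))/(1 + c))
(N(-10, 10) - 11*4)² = ((-10*√(10²) - 1*10*√2)/(√(10²)*(1 + 10)) - 11*4)² = ((-10*√100 - 10*√2)/(√100*11) - 44)² = ((⅒)*(1/11)*(-10*10 - 10*√2) - 44)² = ((⅒)*(1/11)*(-100 - 10*√2) - 44)² = ((-10/11 - √2/11) - 44)² = (-494/11 - √2/11)²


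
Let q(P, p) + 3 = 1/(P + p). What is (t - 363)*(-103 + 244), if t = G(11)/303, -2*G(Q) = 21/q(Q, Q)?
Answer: -336005538/6565 ≈ -51181.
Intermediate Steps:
q(P, p) = -3 + 1/(P + p)
G(Q) = -21*Q/(1 - 6*Q) (G(Q) = -21/(2*((1 - 3*Q - 3*Q)/(Q + Q))) = -21/(2*((1 - 6*Q)/((2*Q)))) = -21/(2*((1/(2*Q))*(1 - 6*Q))) = -21/(2*((1 - 6*Q)/(2*Q))) = -21*2*Q/(1 - 6*Q)/2 = -21*Q/(1 - 6*Q))
t = 77/6565 (t = (21*11/(-1 + 6*11))/303 = (21*11/(-1 + 66))*(1/303) = (21*11/65)*(1/303) = (21*11*(1/65))*(1/303) = (231/65)*(1/303) = 77/6565 ≈ 0.011729)
(t - 363)*(-103 + 244) = (77/6565 - 363)*(-103 + 244) = -2383018/6565*141 = -336005538/6565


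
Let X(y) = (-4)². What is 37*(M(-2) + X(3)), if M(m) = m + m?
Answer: 444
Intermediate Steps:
M(m) = 2*m
X(y) = 16
37*(M(-2) + X(3)) = 37*(2*(-2) + 16) = 37*(-4 + 16) = 37*12 = 444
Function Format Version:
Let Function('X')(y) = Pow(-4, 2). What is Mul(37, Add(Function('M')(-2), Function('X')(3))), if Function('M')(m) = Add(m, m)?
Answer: 444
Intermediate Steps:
Function('M')(m) = Mul(2, m)
Function('X')(y) = 16
Mul(37, Add(Function('M')(-2), Function('X')(3))) = Mul(37, Add(Mul(2, -2), 16)) = Mul(37, Add(-4, 16)) = Mul(37, 12) = 444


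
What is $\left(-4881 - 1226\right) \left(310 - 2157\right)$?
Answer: $11279629$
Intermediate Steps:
$\left(-4881 - 1226\right) \left(310 - 2157\right) = \left(-6107\right) \left(-1847\right) = 11279629$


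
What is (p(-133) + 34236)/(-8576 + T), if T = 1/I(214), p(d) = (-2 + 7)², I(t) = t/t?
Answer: -34261/8575 ≈ -3.9955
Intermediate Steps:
I(t) = 1
p(d) = 25 (p(d) = 5² = 25)
T = 1 (T = 1/1 = 1)
(p(-133) + 34236)/(-8576 + T) = (25 + 34236)/(-8576 + 1) = 34261/(-8575) = 34261*(-1/8575) = -34261/8575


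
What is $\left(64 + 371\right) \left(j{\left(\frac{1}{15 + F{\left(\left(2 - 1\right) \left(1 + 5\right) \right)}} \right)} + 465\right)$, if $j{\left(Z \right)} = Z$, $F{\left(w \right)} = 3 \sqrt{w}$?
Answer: $\frac{3843950}{19} - \frac{145 \sqrt{6}}{19} \approx 2.0229 \cdot 10^{5}$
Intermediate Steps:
$\left(64 + 371\right) \left(j{\left(\frac{1}{15 + F{\left(\left(2 - 1\right) \left(1 + 5\right) \right)}} \right)} + 465\right) = \left(64 + 371\right) \left(\frac{1}{15 + 3 \sqrt{\left(2 - 1\right) \left(1 + 5\right)}} + 465\right) = 435 \left(\frac{1}{15 + 3 \sqrt{1 \cdot 6}} + 465\right) = 435 \left(\frac{1}{15 + 3 \sqrt{6}} + 465\right) = 435 \left(465 + \frac{1}{15 + 3 \sqrt{6}}\right) = 202275 + \frac{435}{15 + 3 \sqrt{6}}$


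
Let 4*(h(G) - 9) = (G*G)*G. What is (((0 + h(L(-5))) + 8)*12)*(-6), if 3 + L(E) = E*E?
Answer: -192888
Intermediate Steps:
L(E) = -3 + E**2 (L(E) = -3 + E*E = -3 + E**2)
h(G) = 9 + G**3/4 (h(G) = 9 + ((G*G)*G)/4 = 9 + (G**2*G)/4 = 9 + G**3/4)
(((0 + h(L(-5))) + 8)*12)*(-6) = (((0 + (9 + (-3 + (-5)**2)**3/4)) + 8)*12)*(-6) = (((0 + (9 + (-3 + 25)**3/4)) + 8)*12)*(-6) = (((0 + (9 + (1/4)*22**3)) + 8)*12)*(-6) = (((0 + (9 + (1/4)*10648)) + 8)*12)*(-6) = (((0 + (9 + 2662)) + 8)*12)*(-6) = (((0 + 2671) + 8)*12)*(-6) = ((2671 + 8)*12)*(-6) = (2679*12)*(-6) = 32148*(-6) = -192888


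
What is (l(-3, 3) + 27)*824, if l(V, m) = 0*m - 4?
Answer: 18952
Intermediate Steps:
l(V, m) = -4 (l(V, m) = 0 - 4 = -4)
(l(-3, 3) + 27)*824 = (-4 + 27)*824 = 23*824 = 18952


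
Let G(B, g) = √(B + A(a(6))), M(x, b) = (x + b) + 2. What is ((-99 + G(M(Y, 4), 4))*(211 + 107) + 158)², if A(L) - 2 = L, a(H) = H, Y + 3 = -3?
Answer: 982001968 - 39844128*√2 ≈ 9.2565e+8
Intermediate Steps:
Y = -6 (Y = -3 - 3 = -6)
A(L) = 2 + L
M(x, b) = 2 + b + x (M(x, b) = (b + x) + 2 = 2 + b + x)
G(B, g) = √(8 + B) (G(B, g) = √(B + (2 + 6)) = √(B + 8) = √(8 + B))
((-99 + G(M(Y, 4), 4))*(211 + 107) + 158)² = ((-99 + √(8 + (2 + 4 - 6)))*(211 + 107) + 158)² = ((-99 + √(8 + 0))*318 + 158)² = ((-99 + √8)*318 + 158)² = ((-99 + 2*√2)*318 + 158)² = ((-31482 + 636*√2) + 158)² = (-31324 + 636*√2)²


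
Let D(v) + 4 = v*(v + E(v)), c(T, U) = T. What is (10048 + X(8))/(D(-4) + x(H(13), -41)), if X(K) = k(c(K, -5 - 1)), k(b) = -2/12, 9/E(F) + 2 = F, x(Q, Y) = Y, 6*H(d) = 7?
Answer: -60287/138 ≈ -436.86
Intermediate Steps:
H(d) = 7/6 (H(d) = (1/6)*7 = 7/6)
E(F) = 9/(-2 + F)
D(v) = -4 + v*(v + 9/(-2 + v))
k(b) = -1/6 (k(b) = -2*1/12 = -1/6)
X(K) = -1/6
(10048 + X(8))/(D(-4) + x(H(13), -41)) = (10048 - 1/6)/((9*(-4) + (-4 + (-4)**2)*(-2 - 4))/(-2 - 4) - 41) = 60287/(6*((-36 + (-4 + 16)*(-6))/(-6) - 41)) = 60287/(6*(-(-36 + 12*(-6))/6 - 41)) = 60287/(6*(-(-36 - 72)/6 - 41)) = 60287/(6*(-1/6*(-108) - 41)) = 60287/(6*(18 - 41)) = (60287/6)/(-23) = (60287/6)*(-1/23) = -60287/138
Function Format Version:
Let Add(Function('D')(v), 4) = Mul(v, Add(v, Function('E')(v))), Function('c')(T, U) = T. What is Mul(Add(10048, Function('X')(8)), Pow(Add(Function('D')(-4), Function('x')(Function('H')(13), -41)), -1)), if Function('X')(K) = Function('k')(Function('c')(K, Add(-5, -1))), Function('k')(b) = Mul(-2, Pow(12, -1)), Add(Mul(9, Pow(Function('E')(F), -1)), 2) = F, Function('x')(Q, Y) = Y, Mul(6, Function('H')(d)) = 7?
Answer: Rational(-60287, 138) ≈ -436.86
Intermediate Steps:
Function('H')(d) = Rational(7, 6) (Function('H')(d) = Mul(Rational(1, 6), 7) = Rational(7, 6))
Function('E')(F) = Mul(9, Pow(Add(-2, F), -1))
Function('D')(v) = Add(-4, Mul(v, Add(v, Mul(9, Pow(Add(-2, v), -1)))))
Function('k')(b) = Rational(-1, 6) (Function('k')(b) = Mul(-2, Rational(1, 12)) = Rational(-1, 6))
Function('X')(K) = Rational(-1, 6)
Mul(Add(10048, Function('X')(8)), Pow(Add(Function('D')(-4), Function('x')(Function('H')(13), -41)), -1)) = Mul(Add(10048, Rational(-1, 6)), Pow(Add(Mul(Pow(Add(-2, -4), -1), Add(Mul(9, -4), Mul(Add(-4, Pow(-4, 2)), Add(-2, -4)))), -41), -1)) = Mul(Rational(60287, 6), Pow(Add(Mul(Pow(-6, -1), Add(-36, Mul(Add(-4, 16), -6))), -41), -1)) = Mul(Rational(60287, 6), Pow(Add(Mul(Rational(-1, 6), Add(-36, Mul(12, -6))), -41), -1)) = Mul(Rational(60287, 6), Pow(Add(Mul(Rational(-1, 6), Add(-36, -72)), -41), -1)) = Mul(Rational(60287, 6), Pow(Add(Mul(Rational(-1, 6), -108), -41), -1)) = Mul(Rational(60287, 6), Pow(Add(18, -41), -1)) = Mul(Rational(60287, 6), Pow(-23, -1)) = Mul(Rational(60287, 6), Rational(-1, 23)) = Rational(-60287, 138)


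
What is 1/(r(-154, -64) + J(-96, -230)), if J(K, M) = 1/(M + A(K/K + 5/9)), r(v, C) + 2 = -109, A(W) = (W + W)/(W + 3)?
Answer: -9402/1043663 ≈ -0.0090087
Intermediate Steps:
A(W) = 2*W/(3 + W) (A(W) = (2*W)/(3 + W) = 2*W/(3 + W))
r(v, C) = -111 (r(v, C) = -2 - 109 = -111)
J(K, M) = 1/(28/41 + M) (J(K, M) = 1/(M + 2*(K/K + 5/9)/(3 + (K/K + 5/9))) = 1/(M + 2*(1 + 5*(⅑))/(3 + (1 + 5*(⅑)))) = 1/(M + 2*(1 + 5/9)/(3 + (1 + 5/9))) = 1/(M + 2*(14/9)/(3 + 14/9)) = 1/(M + 2*(14/9)/(41/9)) = 1/(M + 2*(14/9)*(9/41)) = 1/(M + 28/41) = 1/(28/41 + M))
1/(r(-154, -64) + J(-96, -230)) = 1/(-111 + 41/(28 + 41*(-230))) = 1/(-111 + 41/(28 - 9430)) = 1/(-111 + 41/(-9402)) = 1/(-111 + 41*(-1/9402)) = 1/(-111 - 41/9402) = 1/(-1043663/9402) = -9402/1043663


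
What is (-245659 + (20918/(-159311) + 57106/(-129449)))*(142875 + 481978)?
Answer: -3165599833944445623397/20622649639 ≈ -1.5350e+11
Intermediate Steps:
(-245659 + (20918/(-159311) + 57106/(-129449)))*(142875 + 481978) = (-245659 + (20918*(-1/159311) + 57106*(-1/129449)))*624853 = (-245659 + (-20918/159311 - 57106/129449))*624853 = (-245659 - 11805428148/20622649639)*624853 = -5066151293095249/20622649639*624853 = -3165599833944445623397/20622649639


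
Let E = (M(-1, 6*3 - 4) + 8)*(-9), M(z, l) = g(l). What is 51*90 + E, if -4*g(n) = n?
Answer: 9099/2 ≈ 4549.5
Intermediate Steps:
g(n) = -n/4
M(z, l) = -l/4
E = -81/2 (E = (-(6*3 - 4)/4 + 8)*(-9) = (-(18 - 4)/4 + 8)*(-9) = (-¼*14 + 8)*(-9) = (-7/2 + 8)*(-9) = (9/2)*(-9) = -81/2 ≈ -40.500)
51*90 + E = 51*90 - 81/2 = 4590 - 81/2 = 9099/2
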